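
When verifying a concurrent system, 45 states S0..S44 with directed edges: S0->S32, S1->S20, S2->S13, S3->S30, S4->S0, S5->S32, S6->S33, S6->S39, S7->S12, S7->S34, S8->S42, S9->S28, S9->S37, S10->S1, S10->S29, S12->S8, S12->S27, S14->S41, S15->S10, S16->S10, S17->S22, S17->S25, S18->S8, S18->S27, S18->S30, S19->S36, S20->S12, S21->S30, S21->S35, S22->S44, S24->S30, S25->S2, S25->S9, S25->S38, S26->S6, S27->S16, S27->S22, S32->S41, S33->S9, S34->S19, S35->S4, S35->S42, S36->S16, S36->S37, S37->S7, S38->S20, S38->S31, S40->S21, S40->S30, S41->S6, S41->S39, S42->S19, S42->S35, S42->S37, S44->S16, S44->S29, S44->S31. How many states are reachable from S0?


BFS from S0:
  layer 0: {S0}
  layer 1: {S32}
  layer 2: {S41}
  layer 3: {S6, S39}
  layer 4: {S33}
  layer 5: {S9}
  layer 6: {S28, S37}
  layer 7: {S7}
  layer 8: {S12, S34}
  layer 9: {S8, S19, S27}
  layer 10: {S16, S22, S36, S42}
  layer 11: {S10, S35, S44}
  layer 12: {S1, S4, S29, S31}
  layer 13: {S20}
Reachable set: {S0, S1, S4, S6, S7, S8, S9, S10, S12, S16, S19, S20, S22, S27, S28, S29, S31, S32, S33, S34, S35, S36, S37, S39, S41, S42, S44}
Count = 27

27


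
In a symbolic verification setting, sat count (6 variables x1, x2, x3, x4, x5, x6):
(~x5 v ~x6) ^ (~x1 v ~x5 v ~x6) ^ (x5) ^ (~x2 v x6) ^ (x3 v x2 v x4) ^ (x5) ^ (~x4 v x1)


CNF with 7 clauses over 6 vars (64 assignments).
An assignment satisfies CNF iff every clause has >=1 true literal.
Check each row (bits = x1,x2,x3,x4,x5,x6; clause T/F shown):
  row 0 [000000]: clauses=TTFTFFT -> 0
  row 1 [000001]: clauses=TTFTFFT -> 0
  row 2 [000010]: clauses=TTTTFTT -> 0
  row 3 [000011]: clauses=FTTTFTT -> 0
  row 4 [000100]: clauses=TTFTTFF -> 0
  (every remaining row is evaluated the same way; all 64 results are listed next)
Full result column, 8 rows per line (x1,x2,x3 fixed per line; x4,x5,x6 runs 000..111 left to right):
  rows 0-7 [x1,x2,x3=000]: 00000000  (ones: 0)
  rows 8-15 [x1,x2,x3=001]: 00100000  (ones: 1)
  rows 16-23 [x1,x2,x3=010]: 00000000  (ones: 0)
  rows 24-31 [x1,x2,x3=011]: 00000000  (ones: 0)
  rows 32-39 [x1,x2,x3=100]: 00000010  (ones: 1)
  rows 40-47 [x1,x2,x3=101]: 00100010  (ones: 2)
  rows 48-55 [x1,x2,x3=110]: 00000000  (ones: 0)
  rows 56-63 [x1,x2,x3=111]: 00000000  (ones: 0)
Satisfying assignments = 0+1+0+0+1+2+0+0 = 4

4


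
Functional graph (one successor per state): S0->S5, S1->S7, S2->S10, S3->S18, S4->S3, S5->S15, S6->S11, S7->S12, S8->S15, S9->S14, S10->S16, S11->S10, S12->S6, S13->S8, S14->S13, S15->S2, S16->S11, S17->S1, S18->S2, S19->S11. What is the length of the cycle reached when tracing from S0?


Trace from S0 until a state repeats:
  S0 -> S5 -> S15 -> S2 -> S10 -> S16 -> S11 -> S10
S10 first seen at step 4, revisited at step 7.
Cycle length = 7 - 4 = 3

3


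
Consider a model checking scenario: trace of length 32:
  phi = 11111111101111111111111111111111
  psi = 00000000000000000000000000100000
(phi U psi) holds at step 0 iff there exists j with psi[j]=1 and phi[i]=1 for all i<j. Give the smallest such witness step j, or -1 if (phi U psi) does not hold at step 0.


(phi U psi) at 0: need smallest j with psi[j]=1 and phi[i]=1 for all i in [0,j).
Scan from step 0:
  step 0: phi=1, psi=0 -> continue
  step 1: phi=1, psi=0 -> continue
  step 2: phi=1, psi=0 -> continue
  step 3: phi=1, psi=0 -> continue
  step 9: phi=0 -> phi-prefix broken from here
  step 26: psi=1 but phi already failed -> not a witness
  end of trace: no witness -> -1
Witness step = -1

-1


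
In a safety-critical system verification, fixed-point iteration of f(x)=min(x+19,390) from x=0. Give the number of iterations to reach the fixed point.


Step 1: x=0, cap=390, increment=19
Step 2: x grows by 19 each step until capped at 390; fixed point is x=390
Step 3: iterations = ceil(390/19) = 21

21


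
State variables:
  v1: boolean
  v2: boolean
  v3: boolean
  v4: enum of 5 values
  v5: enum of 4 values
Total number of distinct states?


State space = product of domain sizes of all variables.
Domain sizes:
  v1 (boolean): 2
  v2 (boolean): 2
  v3 (boolean): 2
  v4 (enum of 5 values): 5
  v5 (enum of 4 values): 4
Product = 2 * 2 * 2 * 5 * 4 = 160

160


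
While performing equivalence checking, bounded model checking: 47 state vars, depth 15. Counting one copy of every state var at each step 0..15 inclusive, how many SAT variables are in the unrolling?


BMC unrolls to depth k, creating one copy of each state var for steps 0..k.
Step count = 15 + 1 = 16 (steps 0 through 15)
Vars per step = 47
Total = 47 * 16 = 752

752


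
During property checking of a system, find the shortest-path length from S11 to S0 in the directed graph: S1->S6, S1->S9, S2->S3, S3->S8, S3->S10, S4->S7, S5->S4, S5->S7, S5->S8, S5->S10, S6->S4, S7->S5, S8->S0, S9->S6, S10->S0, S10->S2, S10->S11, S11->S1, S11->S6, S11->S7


BFS layer-by-layer from S11:
  dist 0: {S11}
  dist 1: {S1, S6, S7}
  dist 2: {S4, S5, S9}
  dist 3: {S8, S10}
  dist 4: {S0, S2}
  -> S0 reached at distance 4
Shortest path length = 4

4


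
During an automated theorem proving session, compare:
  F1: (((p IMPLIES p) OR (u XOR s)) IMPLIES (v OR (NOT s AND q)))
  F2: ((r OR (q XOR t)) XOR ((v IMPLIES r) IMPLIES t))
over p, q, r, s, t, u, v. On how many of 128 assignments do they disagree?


F1 = (((p IMPLIES p) OR (u XOR s)) IMPLIES (v OR (NOT s AND q)))
F2 = ((r OR (q XOR t)) XOR ((v IMPLIES r) IMPLIES t))
Evaluate both on each of 128 rows (bits = p,q,r,s,t,u,v):
  row 0 [0000000]: F1=0 F2=0 -> 0
  row 1 [0000001]: F1=1 F2=1 -> 0
  row 2 [0000010]: F1=0 F2=0 -> 0
  row 3 [0000011]: F1=1 F2=1 -> 0
  row 4 [0000100]: F1=0 F2=0 -> 0
  (every remaining row is evaluated the same way; all 128 results are listed next)
Full result column, 8 rows per line (p,q,r,s fixed per line; t,u,v runs 000..111 left to right):
  rows 0-7 [p,q,r,s=0000]: 00000101  (ones: 2)
  rows 8-15 [p,q,r,s=0001]: 00000101  (ones: 2)
  rows 16-23 [p,q,r,s=0010]: 10100101  (ones: 4)
  rows 24-31 [p,q,r,s=0011]: 10100101  (ones: 4)
  rows 32-39 [p,q,r,s=0100]: 01010000  (ones: 2)
  rows 40-47 [p,q,r,s=0101]: 11111010  (ones: 6)
  rows 48-55 [p,q,r,s=0110]: 00001111  (ones: 4)
  rows 56-63 [p,q,r,s=0111]: 10100101  (ones: 4)
  rows 64-71 [p,q,r,s=1000]: 00000101  (ones: 2)
  rows 72-79 [p,q,r,s=1001]: 00000101  (ones: 2)
  rows 80-87 [p,q,r,s=1010]: 10100101  (ones: 4)
  rows 88-95 [p,q,r,s=1011]: 10100101  (ones: 4)
  rows 96-103 [p,q,r,s=1100]: 01010000  (ones: 2)
  rows 104-111 [p,q,r,s=1101]: 11111010  (ones: 6)
  rows 112-119 [p,q,r,s=1110]: 00001111  (ones: 4)
  rows 120-127 [p,q,r,s=1111]: 10100101  (ones: 4)
Disagreements = 2+2+4+4+2+6+4+4+2+2+4+4+2+6+4+4 = 56

56


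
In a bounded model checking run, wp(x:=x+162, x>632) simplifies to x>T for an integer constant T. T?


Formula: wp(x:=E, P) = P[E/x] (substitute E for x in postcondition)
Step 1: Postcondition: x>632
Step 2: Substitute x+162 for x: x+162>632
Step 3: Solve for x: x > 632-162 = 470

470


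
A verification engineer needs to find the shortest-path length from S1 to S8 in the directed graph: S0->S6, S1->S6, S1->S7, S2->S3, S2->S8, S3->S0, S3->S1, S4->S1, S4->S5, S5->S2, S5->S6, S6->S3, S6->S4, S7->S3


BFS layer-by-layer from S1:
  dist 0: {S1}
  dist 1: {S6, S7}
  dist 2: {S3, S4}
  dist 3: {S0, S5}
  dist 4: {S2}
  dist 5: {S8}
  -> S8 reached at distance 5
Shortest path length = 5

5


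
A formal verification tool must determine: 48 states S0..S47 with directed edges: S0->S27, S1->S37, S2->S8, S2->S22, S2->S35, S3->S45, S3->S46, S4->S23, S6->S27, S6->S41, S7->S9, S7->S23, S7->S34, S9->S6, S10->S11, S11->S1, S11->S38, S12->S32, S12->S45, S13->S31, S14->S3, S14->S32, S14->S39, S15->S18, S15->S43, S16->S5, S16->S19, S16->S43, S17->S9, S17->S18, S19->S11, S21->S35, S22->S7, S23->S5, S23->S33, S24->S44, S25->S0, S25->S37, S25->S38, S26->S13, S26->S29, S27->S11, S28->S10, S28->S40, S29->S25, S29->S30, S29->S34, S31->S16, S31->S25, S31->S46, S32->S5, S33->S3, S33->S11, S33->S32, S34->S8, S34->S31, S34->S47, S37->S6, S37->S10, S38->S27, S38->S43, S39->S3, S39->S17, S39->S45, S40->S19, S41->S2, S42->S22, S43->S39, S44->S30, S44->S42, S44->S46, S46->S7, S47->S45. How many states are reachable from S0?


BFS from S0:
  layer 0: {S0}
  layer 1: {S27}
  layer 2: {S11}
  layer 3: {S1, S38}
  layer 4: {S37, S43}
  layer 5: {S6, S10, S39}
  layer 6: {S3, S17, S41, S45}
  layer 7: {S2, S9, S18, S46}
  layer 8: {S7, S8, S22, S35}
  layer 9: {S23, S34}
  layer 10: {S5, S31, S33, S47}
  layer 11: {S16, S25, S32}
  layer 12: {S19}
Reachable set: {S0, S1, S2, S3, S5, S6, S7, S8, S9, S10, S11, S16, S17, S18, S19, S22, S23, S25, S27, S31, S32, S33, S34, S35, S37, S38, S39, S41, S43, S45, S46, S47}
Count = 32

32


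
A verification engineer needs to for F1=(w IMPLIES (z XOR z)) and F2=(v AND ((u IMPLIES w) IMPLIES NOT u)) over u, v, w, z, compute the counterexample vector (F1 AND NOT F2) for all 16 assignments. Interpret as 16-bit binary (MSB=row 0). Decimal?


F1 = (w IMPLIES (z XOR z))
F2 = (v AND ((u IMPLIES w) IMPLIES NOT u))
Counterexample to F1=>F2 is where F1=1 and F2=0.
Evaluate each row (bits = u,v,w,z, MSB first):
  row 0 [0000]: F1=1 F2=0 -> F1&~F2 -> 1
  row 1 [0001]: F1=1 F2=0 -> F1&~F2 -> 1
  row 2 [0010]: F1=0 F2=0 -> F1&~F2 -> 0
  row 3 [0011]: F1=0 F2=0 -> F1&~F2 -> 0
  row 4 [0100]: F1=1 F2=1 -> F1&~F2 -> 0
  row 5 [0101]: F1=1 F2=1 -> F1&~F2 -> 0
  row 6 [0110]: F1=0 F2=1 -> F1&~F2 -> 0
  row 7 [0111]: F1=0 F2=1 -> F1&~F2 -> 0
  row 8 [1000]: F1=1 F2=0 -> F1&~F2 -> 1
  row 9 [1001]: F1=1 F2=0 -> F1&~F2 -> 1
  row 10 [1010]: F1=0 F2=0 -> F1&~F2 -> 0
  row 11 [1011]: F1=0 F2=0 -> F1&~F2 -> 0
  row 12 [1100]: F1=1 F2=1 -> F1&~F2 -> 0
  row 13 [1101]: F1=1 F2=1 -> F1&~F2 -> 0
  row 14 [1110]: F1=0 F2=0 -> F1&~F2 -> 0
  row 15 [1111]: F1=0 F2=0 -> F1&~F2 -> 0
Full result column, 4 rows per line (u,v fixed per line; w,z runs 00..11 left to right):
  rows 0-3 [u,v=00]: 1100  = hex C
  rows 4-7 [u,v=01]: 0000  = hex 0
  rows 8-11 [u,v=10]: 1100  = hex C
  rows 12-15 [u,v=11]: 0000  = hex 0
Counterexample vector (row 0 .. row 15) = 1100000011000000
Output column grouped in 4s = 1100 0000 1100 0000 = 0xC0C0
Convert to decimal digit by digit (value = value*16 + digit):
  C -> 12
  12*16 + 0 = 192
  192*16 + 12 (C) = 3084
  3084*16 + 0 = 49344
Decimal = 49344

49344


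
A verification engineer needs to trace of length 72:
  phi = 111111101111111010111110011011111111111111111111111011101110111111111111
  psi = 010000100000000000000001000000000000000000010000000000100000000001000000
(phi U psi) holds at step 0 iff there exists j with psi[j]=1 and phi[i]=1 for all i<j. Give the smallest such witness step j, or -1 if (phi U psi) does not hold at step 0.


(phi U psi) at 0: need smallest j with psi[j]=1 and phi[i]=1 for all i in [0,j).
Scan from step 0:
  step 0: phi=1, psi=0 -> continue
  step 1: psi=1 and phi held for [0,1) -> witness found
Witness step = 1

1


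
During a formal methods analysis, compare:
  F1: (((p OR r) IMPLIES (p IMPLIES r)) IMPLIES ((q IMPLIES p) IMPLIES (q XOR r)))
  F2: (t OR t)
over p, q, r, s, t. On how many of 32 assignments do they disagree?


F1 = (((p OR r) IMPLIES (p IMPLIES r)) IMPLIES ((q IMPLIES p) IMPLIES (q XOR r)))
F2 = (t OR t)
Evaluate both on each of 32 rows (bits = p,q,r,s,t):
  row 0 [00000]: F1=0 F2=0 -> 0
  row 1 [00001]: F1=0 F2=1 (differ) -> 1
  row 2 [00010]: F1=0 F2=0 -> 0
  row 3 [00011]: F1=0 F2=1 (differ) -> 1
  row 4 [00100]: F1=1 F2=0 (differ) -> 1
  row 5 [00101]: F1=1 F2=1 -> 0
  row 6 [00110]: F1=1 F2=0 (differ) -> 1
  row 7 [00111]: F1=1 F2=1 -> 0
  row 8 [01000]: F1=1 F2=0 (differ) -> 1
  row 9 [01001]: F1=1 F2=1 -> 0
  row 10 [01010]: F1=1 F2=0 (differ) -> 1
  row 11 [01011]: F1=1 F2=1 -> 0
  row 12 [01100]: F1=1 F2=0 (differ) -> 1
  row 13 [01101]: F1=1 F2=1 -> 0
  row 14 [01110]: F1=1 F2=0 (differ) -> 1
  row 15 [01111]: F1=1 F2=1 -> 0
  row 16 [10000]: F1=1 F2=0 (differ) -> 1
  row 17 [10001]: F1=1 F2=1 -> 0
  row 18 [10010]: F1=1 F2=0 (differ) -> 1
  row 19 [10011]: F1=1 F2=1 -> 0
  row 20 [10100]: F1=1 F2=0 (differ) -> 1
  row 21 [10101]: F1=1 F2=1 -> 0
  row 22 [10110]: F1=1 F2=0 (differ) -> 1
  row 23 [10111]: F1=1 F2=1 -> 0
  row 24 [11000]: F1=1 F2=0 (differ) -> 1
  row 25 [11001]: F1=1 F2=1 -> 0
  row 26 [11010]: F1=1 F2=0 (differ) -> 1
  row 27 [11011]: F1=1 F2=1 -> 0
  row 28 [11100]: F1=0 F2=0 -> 0
  row 29 [11101]: F1=0 F2=1 (differ) -> 1
  row 30 [11110]: F1=0 F2=0 -> 0
  row 31 [11111]: F1=0 F2=1 (differ) -> 1
Full result column, 8 rows per line (p,q fixed per line; r,s,t runs 000..111 left to right):
  rows 0-7 [p,q=00]: 01011010  (ones: 4)
  rows 8-15 [p,q=01]: 10101010  (ones: 4)
  rows 16-23 [p,q=10]: 10101010  (ones: 4)
  rows 24-31 [p,q=11]: 10100101  (ones: 4)
Disagreements = 4+4+4+4 = 16

16


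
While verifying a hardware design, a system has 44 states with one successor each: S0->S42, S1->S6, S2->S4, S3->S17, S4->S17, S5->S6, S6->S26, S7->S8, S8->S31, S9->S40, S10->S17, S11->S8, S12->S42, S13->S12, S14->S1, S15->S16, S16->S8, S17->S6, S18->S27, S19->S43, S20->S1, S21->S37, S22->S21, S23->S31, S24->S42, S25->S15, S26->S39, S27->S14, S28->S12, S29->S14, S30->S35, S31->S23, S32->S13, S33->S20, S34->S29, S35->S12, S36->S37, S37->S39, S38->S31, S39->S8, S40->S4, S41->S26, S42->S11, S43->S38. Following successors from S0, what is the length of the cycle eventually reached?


Trace from S0 until a state repeats:
  S0 -> S42 -> S11 -> S8 -> S31 -> S23 -> S31
S31 first seen at step 4, revisited at step 6.
Cycle length = 6 - 4 = 2

2


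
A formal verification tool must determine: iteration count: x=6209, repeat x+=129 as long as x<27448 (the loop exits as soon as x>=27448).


Step 1: x goes from 6209 toward 27448 by 129; the body runs while x<27448, so iterations = ceil((bound-start)/step)
Step 2: Distance=21239
Step 3: ceil(21239/129)=165

165


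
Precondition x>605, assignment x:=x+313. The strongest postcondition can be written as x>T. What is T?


Formula: sp(P, x:=E) = exists old_x. (x = E[old_x/x]) AND P[old_x/x] (old_x is the value of x before the assignment; eliminate old_x by solving x = E[old_x/x] for old_x)
Step 1: Precondition P: x>605, i.e. old_x > 605
Step 2: Assignment gives x = old_x + 313, so old_x = x - 313
Step 3: Substitute into P: x - 313 > 605
Step 4: Simplify: x > 605+313 = 918

918


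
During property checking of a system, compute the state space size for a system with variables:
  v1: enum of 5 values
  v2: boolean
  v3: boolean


State space = product of domain sizes of all variables.
Domain sizes:
  v1 (enum of 5 values): 5
  v2 (boolean): 2
  v3 (boolean): 2
Product = 5 * 2 * 2 = 20

20


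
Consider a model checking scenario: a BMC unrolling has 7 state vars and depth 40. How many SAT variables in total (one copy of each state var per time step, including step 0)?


BMC unrolls to depth k, creating one copy of each state var for steps 0..k.
Step count = 40 + 1 = 41 (steps 0 through 40)
Vars per step = 7
Total = 7 * 41 = 287

287


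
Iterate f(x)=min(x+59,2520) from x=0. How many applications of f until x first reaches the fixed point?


Step 1: x=0, cap=2520, increment=59
Step 2: x grows by 59 each step until capped at 2520; fixed point is x=2520
Step 3: iterations = ceil(2520/59) = 43

43


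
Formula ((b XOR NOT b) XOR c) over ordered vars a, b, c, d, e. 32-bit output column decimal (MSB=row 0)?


Formula: ((b XOR NOT b) XOR c) over a, b, c, d, e (32 rows)
Evaluate each row (bits = a,b,c,d,e, MSB first):
  row 0 [00000]: ((0 XOR NOT 0) XOR 0) -> 1
  row 1 [00001]: ((0 XOR NOT 0) XOR 0) -> 1
  row 2 [00010]: ((0 XOR NOT 0) XOR 0) -> 1
  row 3 [00011]: ((0 XOR NOT 0) XOR 0) -> 1
  row 4 [00100]: ((0 XOR NOT 0) XOR 1) -> 0
  row 5 [00101]: ((0 XOR NOT 0) XOR 1) -> 0
  row 6 [00110]: ((0 XOR NOT 0) XOR 1) -> 0
  row 7 [00111]: ((0 XOR NOT 0) XOR 1) -> 0
  row 8 [01000]: ((1 XOR NOT 1) XOR 0) -> 1
  row 9 [01001]: ((1 XOR NOT 1) XOR 0) -> 1
  row 10 [01010]: ((1 XOR NOT 1) XOR 0) -> 1
  row 11 [01011]: ((1 XOR NOT 1) XOR 0) -> 1
  row 12 [01100]: ((1 XOR NOT 1) XOR 1) -> 0
  row 13 [01101]: ((1 XOR NOT 1) XOR 1) -> 0
  row 14 [01110]: ((1 XOR NOT 1) XOR 1) -> 0
  row 15 [01111]: ((1 XOR NOT 1) XOR 1) -> 0
  row 16 [10000]: ((0 XOR NOT 0) XOR 0) -> 1
  row 17 [10001]: ((0 XOR NOT 0) XOR 0) -> 1
  row 18 [10010]: ((0 XOR NOT 0) XOR 0) -> 1
  row 19 [10011]: ((0 XOR NOT 0) XOR 0) -> 1
  row 20 [10100]: ((0 XOR NOT 0) XOR 1) -> 0
  row 21 [10101]: ((0 XOR NOT 0) XOR 1) -> 0
  row 22 [10110]: ((0 XOR NOT 0) XOR 1) -> 0
  row 23 [10111]: ((0 XOR NOT 0) XOR 1) -> 0
  row 24 [11000]: ((1 XOR NOT 1) XOR 0) -> 1
  row 25 [11001]: ((1 XOR NOT 1) XOR 0) -> 1
  row 26 [11010]: ((1 XOR NOT 1) XOR 0) -> 1
  row 27 [11011]: ((1 XOR NOT 1) XOR 0) -> 1
  row 28 [11100]: ((1 XOR NOT 1) XOR 1) -> 0
  row 29 [11101]: ((1 XOR NOT 1) XOR 1) -> 0
  row 30 [11110]: ((1 XOR NOT 1) XOR 1) -> 0
  row 31 [11111]: ((1 XOR NOT 1) XOR 1) -> 0
Full result column, 4 rows per line (a,b,c fixed per line; d,e runs 00..11 left to right):
  rows 0-3 [a,b,c=000]: 1111  = hex F
  rows 4-7 [a,b,c=001]: 0000  = hex 0
  rows 8-11 [a,b,c=010]: 1111  = hex F
  rows 12-15 [a,b,c=011]: 0000  = hex 0
  rows 16-19 [a,b,c=100]: 1111  = hex F
  rows 20-23 [a,b,c=101]: 0000  = hex 0
  rows 24-27 [a,b,c=110]: 1111  = hex F
  rows 28-31 [a,b,c=111]: 0000  = hex 0
Output column (row 0 .. row 31) = 11110000111100001111000011110000
Output column grouped in 4s = 1111 0000 1111 0000 1111 0000 1111 0000 = 0xF0F0F0F0
Convert to decimal digit by digit (value = value*16 + digit):
  F -> 15
  15*16 + 0 = 240
  240*16 + 15 (F) = 3855
  3855*16 + 0 = 61680
  61680*16 + 15 (F) = 986895
  986895*16 + 0 = 15790320
  15790320*16 + 15 (F) = 252645135
  252645135*16 + 0 = 4042322160
Decimal = 4042322160

4042322160


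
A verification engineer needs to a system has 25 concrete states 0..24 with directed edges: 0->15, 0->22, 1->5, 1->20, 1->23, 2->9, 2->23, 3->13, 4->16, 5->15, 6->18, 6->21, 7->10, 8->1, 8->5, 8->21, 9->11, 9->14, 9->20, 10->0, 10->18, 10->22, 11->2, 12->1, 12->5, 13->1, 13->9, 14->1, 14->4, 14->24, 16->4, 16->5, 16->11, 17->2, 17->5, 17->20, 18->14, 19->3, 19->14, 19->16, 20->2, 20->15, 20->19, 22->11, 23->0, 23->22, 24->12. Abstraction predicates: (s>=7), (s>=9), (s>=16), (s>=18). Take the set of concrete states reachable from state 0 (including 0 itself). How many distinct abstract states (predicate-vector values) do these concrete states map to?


BFS from 0:
Concrete reachable: {0, 1, 2, 3, 4, 5, 9, 11, 12, 13, 14, 15, 16, 19, 20, 22, 23, 24}
Abstract via predicates (s>=7), (s>=9), (s>=16), (s>=18):
  (0,0,0,0) <- {0, 1, 2, 3, 4, 5}
  (1,1,0,0) <- {9, 11, 12, 13, 14, 15}
  (1,1,1,0) <- {16}
  (1,1,1,1) <- {19, 20, 22, 23, 24}
Distinct abstract states = 4

4


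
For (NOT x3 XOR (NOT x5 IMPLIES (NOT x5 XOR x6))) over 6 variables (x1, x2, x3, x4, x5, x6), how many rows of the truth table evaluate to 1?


Formula: (NOT x3 XOR (NOT x5 IMPLIES (NOT x5 XOR x6))) over 6 vars (64 rows)
Evaluate each row (x1, x2, x3, x4, x5, x6 as bits, MSB first):
  row 0 [000000]: (NOT 0 XOR (NOT 0 IMPLIES (NOT 0 XOR 0))) -> 0
  row 1 [000001]: (NOT 0 XOR (NOT 0 IMPLIES (NOT 0 XOR 1))) -> 1
  row 2 [000010]: (NOT 0 XOR (NOT 1 IMPLIES (NOT 1 XOR 0))) -> 0
  row 3 [000011]: (NOT 0 XOR (NOT 1 IMPLIES (NOT 1 XOR 1))) -> 0
  row 4 [000100]: (NOT 0 XOR (NOT 0 IMPLIES (NOT 0 XOR 0))) -> 0
  (every remaining row is evaluated the same way; all 64 results are listed next)
Full result column, 8 rows per line (x1,x2,x3 fixed per line; x4,x5,x6 runs 000..111 left to right):
  rows 0-7 [x1,x2,x3=000]: 01000100  (ones: 2)
  rows 8-15 [x1,x2,x3=001]: 10111011  (ones: 6)
  rows 16-23 [x1,x2,x3=010]: 01000100  (ones: 2)
  rows 24-31 [x1,x2,x3=011]: 10111011  (ones: 6)
  rows 32-39 [x1,x2,x3=100]: 01000100  (ones: 2)
  rows 40-47 [x1,x2,x3=101]: 10111011  (ones: 6)
  rows 48-55 [x1,x2,x3=110]: 01000100  (ones: 2)
  rows 56-63 [x1,x2,x3=111]: 10111011  (ones: 6)
Count of 1-rows = 2+6+2+6+2+6+2+6 = 32

32


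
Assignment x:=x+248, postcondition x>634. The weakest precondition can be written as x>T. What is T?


Formula: wp(x:=E, P) = P[E/x] (substitute E for x in postcondition)
Step 1: Postcondition: x>634
Step 2: Substitute x+248 for x: x+248>634
Step 3: Solve for x: x > 634-248 = 386

386


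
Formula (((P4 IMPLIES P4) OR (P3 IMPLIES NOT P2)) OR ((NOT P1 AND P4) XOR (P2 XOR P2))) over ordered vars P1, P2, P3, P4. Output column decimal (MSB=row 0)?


Formula: (((P4 IMPLIES P4) OR (P3 IMPLIES NOT P2)) OR ((NOT P1 AND P4) XOR (P2 XOR P2))) over P1, P2, P3, P4 (16 rows)
Evaluate each row (bits = P1,P2,P3,P4, MSB first):
  row 0 [0000]: (((0 IMPLIES 0) OR (0 IMPLIES NOT 0)) OR ((NOT 0 AND 0) XOR (0 XOR 0))) -> 1
  row 1 [0001]: (((1 IMPLIES 1) OR (0 IMPLIES NOT 0)) OR ((NOT 0 AND 1) XOR (0 XOR 0))) -> 1
  row 2 [0010]: (((0 IMPLIES 0) OR (1 IMPLIES NOT 0)) OR ((NOT 0 AND 0) XOR (0 XOR 0))) -> 1
  row 3 [0011]: (((1 IMPLIES 1) OR (1 IMPLIES NOT 0)) OR ((NOT 0 AND 1) XOR (0 XOR 0))) -> 1
  row 4 [0100]: (((0 IMPLIES 0) OR (0 IMPLIES NOT 1)) OR ((NOT 0 AND 0) XOR (1 XOR 1))) -> 1
  row 5 [0101]: (((1 IMPLIES 1) OR (0 IMPLIES NOT 1)) OR ((NOT 0 AND 1) XOR (1 XOR 1))) -> 1
  row 6 [0110]: (((0 IMPLIES 0) OR (1 IMPLIES NOT 1)) OR ((NOT 0 AND 0) XOR (1 XOR 1))) -> 1
  row 7 [0111]: (((1 IMPLIES 1) OR (1 IMPLIES NOT 1)) OR ((NOT 0 AND 1) XOR (1 XOR 1))) -> 1
  row 8 [1000]: (((0 IMPLIES 0) OR (0 IMPLIES NOT 0)) OR ((NOT 1 AND 0) XOR (0 XOR 0))) -> 1
  row 9 [1001]: (((1 IMPLIES 1) OR (0 IMPLIES NOT 0)) OR ((NOT 1 AND 1) XOR (0 XOR 0))) -> 1
  row 10 [1010]: (((0 IMPLIES 0) OR (1 IMPLIES NOT 0)) OR ((NOT 1 AND 0) XOR (0 XOR 0))) -> 1
  row 11 [1011]: (((1 IMPLIES 1) OR (1 IMPLIES NOT 0)) OR ((NOT 1 AND 1) XOR (0 XOR 0))) -> 1
  row 12 [1100]: (((0 IMPLIES 0) OR (0 IMPLIES NOT 1)) OR ((NOT 1 AND 0) XOR (1 XOR 1))) -> 1
  row 13 [1101]: (((1 IMPLIES 1) OR (0 IMPLIES NOT 1)) OR ((NOT 1 AND 1) XOR (1 XOR 1))) -> 1
  row 14 [1110]: (((0 IMPLIES 0) OR (1 IMPLIES NOT 1)) OR ((NOT 1 AND 0) XOR (1 XOR 1))) -> 1
  row 15 [1111]: (((1 IMPLIES 1) OR (1 IMPLIES NOT 1)) OR ((NOT 1 AND 1) XOR (1 XOR 1))) -> 1
Full result column, 4 rows per line (P1,P2 fixed per line; P3,P4 runs 00..11 left to right):
  rows 0-3 [P1,P2=00]: 1111  = hex F
  rows 4-7 [P1,P2=01]: 1111  = hex F
  rows 8-11 [P1,P2=10]: 1111  = hex F
  rows 12-15 [P1,P2=11]: 1111  = hex F
Output column (row 0 .. row 15) = 1111111111111111
Output column grouped in 4s = 1111 1111 1111 1111 = 0xFFFF
Convert to decimal digit by digit (value = value*16 + digit):
  F -> 15
  15*16 + 15 (F) = 255
  255*16 + 15 (F) = 4095
  4095*16 + 15 (F) = 65535
Decimal = 65535

65535


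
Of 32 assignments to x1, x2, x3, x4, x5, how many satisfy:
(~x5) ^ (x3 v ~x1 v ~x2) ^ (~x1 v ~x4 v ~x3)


CNF with 3 clauses over 5 vars (32 assignments).
An assignment satisfies CNF iff every clause has >=1 true literal.
Check each row (bits = x1,x2,x3,x4,x5; clause T/F shown):
  row 0 [00000]: clauses=TTT -> 1
  row 1 [00001]: clauses=FTT -> 0
  row 2 [00010]: clauses=TTT -> 1
  row 3 [00011]: clauses=FTT -> 0
  row 4 [00100]: clauses=TTT -> 1
  row 5 [00101]: clauses=FTT -> 0
  row 6 [00110]: clauses=TTT -> 1
  row 7 [00111]: clauses=FTT -> 0
  row 8 [01000]: clauses=TTT -> 1
  row 9 [01001]: clauses=FTT -> 0
  row 10 [01010]: clauses=TTT -> 1
  row 11 [01011]: clauses=FTT -> 0
  row 12 [01100]: clauses=TTT -> 1
  row 13 [01101]: clauses=FTT -> 0
  row 14 [01110]: clauses=TTT -> 1
  row 15 [01111]: clauses=FTT -> 0
  row 16 [10000]: clauses=TTT -> 1
  row 17 [10001]: clauses=FTT -> 0
  row 18 [10010]: clauses=TTT -> 1
  row 19 [10011]: clauses=FTT -> 0
  row 20 [10100]: clauses=TTT -> 1
  row 21 [10101]: clauses=FTT -> 0
  row 22 [10110]: clauses=TTF -> 0
  row 23 [10111]: clauses=FTF -> 0
  row 24 [11000]: clauses=TFT -> 0
  row 25 [11001]: clauses=FFT -> 0
  row 26 [11010]: clauses=TFT -> 0
  row 27 [11011]: clauses=FFT -> 0
  row 28 [11100]: clauses=TTT -> 1
  row 29 [11101]: clauses=FTT -> 0
  row 30 [11110]: clauses=TTF -> 0
  row 31 [11111]: clauses=FTF -> 0
Full result column, 8 rows per line (x1,x2 fixed per line; x3,x4,x5 runs 000..111 left to right):
  rows 0-7 [x1,x2=00]: 10101010  (ones: 4)
  rows 8-15 [x1,x2=01]: 10101010  (ones: 4)
  rows 16-23 [x1,x2=10]: 10101000  (ones: 3)
  rows 24-31 [x1,x2=11]: 00001000  (ones: 1)
Satisfying assignments = 4+4+3+1 = 12

12


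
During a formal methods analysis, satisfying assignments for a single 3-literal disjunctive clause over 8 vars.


Step 1: Total=2^8=256
Step 2: Unsat when all 3 false: 2^5=32
Step 3: Sat=256-32=224

224


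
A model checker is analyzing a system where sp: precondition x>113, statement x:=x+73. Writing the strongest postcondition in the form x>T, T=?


Formula: sp(P, x:=E) = exists old_x. (x = E[old_x/x]) AND P[old_x/x] (old_x is the value of x before the assignment; eliminate old_x by solving x = E[old_x/x] for old_x)
Step 1: Precondition P: x>113, i.e. old_x > 113
Step 2: Assignment gives x = old_x + 73, so old_x = x - 73
Step 3: Substitute into P: x - 73 > 113
Step 4: Simplify: x > 113+73 = 186

186


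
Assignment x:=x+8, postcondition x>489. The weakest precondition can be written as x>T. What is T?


Formula: wp(x:=E, P) = P[E/x] (substitute E for x in postcondition)
Step 1: Postcondition: x>489
Step 2: Substitute x+8 for x: x+8>489
Step 3: Solve for x: x > 489-8 = 481

481


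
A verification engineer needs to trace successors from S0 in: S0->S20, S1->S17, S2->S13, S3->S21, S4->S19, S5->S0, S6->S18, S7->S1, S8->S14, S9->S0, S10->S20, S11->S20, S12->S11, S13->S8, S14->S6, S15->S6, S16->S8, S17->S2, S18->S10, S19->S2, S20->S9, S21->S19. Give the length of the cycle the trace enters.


Trace from S0 until a state repeats:
  S0 -> S20 -> S9 -> S0
S0 first seen at step 0, revisited at step 3.
Cycle length = 3 - 0 = 3

3


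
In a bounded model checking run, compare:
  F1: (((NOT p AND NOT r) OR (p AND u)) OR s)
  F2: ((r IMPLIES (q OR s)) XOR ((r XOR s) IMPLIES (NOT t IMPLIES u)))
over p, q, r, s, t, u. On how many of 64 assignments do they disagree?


F1 = (((NOT p AND NOT r) OR (p AND u)) OR s)
F2 = ((r IMPLIES (q OR s)) XOR ((r XOR s) IMPLIES (NOT t IMPLIES u)))
Evaluate both on each of 64 rows (bits = p,q,r,s,t,u):
  row 0 [000000]: F1=1 F2=0 (differ) -> 1
  row 1 [000001]: F1=1 F2=0 (differ) -> 1
  row 2 [000010]: F1=1 F2=0 (differ) -> 1
  row 3 [000011]: F1=1 F2=0 (differ) -> 1
  row 4 [000100]: F1=1 F2=1 -> 0
  (every remaining row is evaluated the same way; all 64 results are listed next)
Full result column, 8 rows per line (p,q,r fixed per line; s,t,u runs 000..111 left to right):
  rows 0-7 [p,q,r=000]: 11110111  (ones: 7)
  rows 8-15 [p,q,r=001]: 01111111  (ones: 7)
  rows 16-23 [p,q,r=010]: 11110111  (ones: 7)
  rows 24-31 [p,q,r=011]: 10001111  (ones: 5)
  rows 32-39 [p,q,r=100]: 01010111  (ones: 5)
  rows 40-47 [p,q,r=101]: 00101111  (ones: 5)
  rows 48-55 [p,q,r=110]: 01010111  (ones: 5)
  rows 56-63 [p,q,r=111]: 11011111  (ones: 7)
Disagreements = 7+7+7+5+5+5+5+7 = 48

48


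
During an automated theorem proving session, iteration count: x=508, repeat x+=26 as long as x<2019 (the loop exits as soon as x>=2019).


Step 1: x goes from 508 toward 2019 by 26; the body runs while x<2019, so iterations = ceil((bound-start)/step)
Step 2: Distance=1511
Step 3: ceil(1511/26)=59

59


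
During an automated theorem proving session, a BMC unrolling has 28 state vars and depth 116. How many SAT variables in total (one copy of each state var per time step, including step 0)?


BMC unrolls to depth k, creating one copy of each state var for steps 0..k.
Step count = 116 + 1 = 117 (steps 0 through 116)
Vars per step = 28
Total = 28 * 117 = 3276

3276


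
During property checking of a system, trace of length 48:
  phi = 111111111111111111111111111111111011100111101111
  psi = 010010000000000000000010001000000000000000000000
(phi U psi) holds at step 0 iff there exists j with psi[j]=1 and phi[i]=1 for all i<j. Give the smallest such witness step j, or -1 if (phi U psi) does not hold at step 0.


(phi U psi) at 0: need smallest j with psi[j]=1 and phi[i]=1 for all i in [0,j).
Scan from step 0:
  step 0: phi=1, psi=0 -> continue
  step 1: psi=1 and phi held for [0,1) -> witness found
Witness step = 1

1


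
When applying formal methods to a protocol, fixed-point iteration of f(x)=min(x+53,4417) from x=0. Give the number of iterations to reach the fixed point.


Step 1: x=0, cap=4417, increment=53
Step 2: x grows by 53 each step until capped at 4417; fixed point is x=4417
Step 3: iterations = ceil(4417/53) = 84

84


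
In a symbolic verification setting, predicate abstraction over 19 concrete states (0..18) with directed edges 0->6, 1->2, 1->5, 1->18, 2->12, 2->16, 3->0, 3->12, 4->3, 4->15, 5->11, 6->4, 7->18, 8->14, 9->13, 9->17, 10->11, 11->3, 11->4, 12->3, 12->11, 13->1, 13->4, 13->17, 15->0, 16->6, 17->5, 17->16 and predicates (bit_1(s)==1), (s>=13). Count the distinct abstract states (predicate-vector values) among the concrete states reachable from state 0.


BFS from 0:
Concrete reachable: {0, 3, 4, 6, 11, 12, 15}
Abstract via predicates (bit_1(s)==1), (s>=13):
  (0,0) <- {0, 4, 12}
  (1,0) <- {3, 6, 11}
  (1,1) <- {15}
Distinct abstract states = 3

3


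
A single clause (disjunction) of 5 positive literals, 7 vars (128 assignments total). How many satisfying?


Step 1: Total=2^7=128
Step 2: Unsat when all 5 false: 2^2=4
Step 3: Sat=128-4=124

124


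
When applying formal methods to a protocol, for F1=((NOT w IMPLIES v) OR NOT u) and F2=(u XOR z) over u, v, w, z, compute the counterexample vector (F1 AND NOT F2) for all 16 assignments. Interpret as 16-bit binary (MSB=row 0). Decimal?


F1 = ((NOT w IMPLIES v) OR NOT u)
F2 = (u XOR z)
Counterexample to F1=>F2 is where F1=1 and F2=0.
Evaluate each row (bits = u,v,w,z, MSB first):
  row 0 [0000]: F1=1 F2=0 -> F1&~F2 -> 1
  row 1 [0001]: F1=1 F2=1 -> F1&~F2 -> 0
  row 2 [0010]: F1=1 F2=0 -> F1&~F2 -> 1
  row 3 [0011]: F1=1 F2=1 -> F1&~F2 -> 0
  row 4 [0100]: F1=1 F2=0 -> F1&~F2 -> 1
  row 5 [0101]: F1=1 F2=1 -> F1&~F2 -> 0
  row 6 [0110]: F1=1 F2=0 -> F1&~F2 -> 1
  row 7 [0111]: F1=1 F2=1 -> F1&~F2 -> 0
  row 8 [1000]: F1=0 F2=1 -> F1&~F2 -> 0
  row 9 [1001]: F1=0 F2=0 -> F1&~F2 -> 0
  row 10 [1010]: F1=1 F2=1 -> F1&~F2 -> 0
  row 11 [1011]: F1=1 F2=0 -> F1&~F2 -> 1
  row 12 [1100]: F1=1 F2=1 -> F1&~F2 -> 0
  row 13 [1101]: F1=1 F2=0 -> F1&~F2 -> 1
  row 14 [1110]: F1=1 F2=1 -> F1&~F2 -> 0
  row 15 [1111]: F1=1 F2=0 -> F1&~F2 -> 1
Full result column, 4 rows per line (u,v fixed per line; w,z runs 00..11 left to right):
  rows 0-3 [u,v=00]: 1010  = hex A
  rows 4-7 [u,v=01]: 1010  = hex A
  rows 8-11 [u,v=10]: 0001  = hex 1
  rows 12-15 [u,v=11]: 0101  = hex 5
Counterexample vector (row 0 .. row 15) = 1010101000010101
Output column grouped in 4s = 1010 1010 0001 0101 = 0xAA15
Convert to decimal digit by digit (value = value*16 + digit):
  A -> 10
  10*16 + 10 (A) = 170
  170*16 + 1 = 2721
  2721*16 + 5 = 43541
Decimal = 43541

43541


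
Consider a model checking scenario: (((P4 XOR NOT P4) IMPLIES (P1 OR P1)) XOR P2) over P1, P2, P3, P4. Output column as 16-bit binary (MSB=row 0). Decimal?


Formula: (((P4 XOR NOT P4) IMPLIES (P1 OR P1)) XOR P2) over P1, P2, P3, P4 (16 rows)
Evaluate each row (bits = P1,P2,P3,P4, MSB first):
  row 0 [0000]: (((0 XOR NOT 0) IMPLIES (0 OR 0)) XOR 0) -> 0
  row 1 [0001]: (((1 XOR NOT 1) IMPLIES (0 OR 0)) XOR 0) -> 0
  row 2 [0010]: (((0 XOR NOT 0) IMPLIES (0 OR 0)) XOR 0) -> 0
  row 3 [0011]: (((1 XOR NOT 1) IMPLIES (0 OR 0)) XOR 0) -> 0
  row 4 [0100]: (((0 XOR NOT 0) IMPLIES (0 OR 0)) XOR 1) -> 1
  row 5 [0101]: (((1 XOR NOT 1) IMPLIES (0 OR 0)) XOR 1) -> 1
  row 6 [0110]: (((0 XOR NOT 0) IMPLIES (0 OR 0)) XOR 1) -> 1
  row 7 [0111]: (((1 XOR NOT 1) IMPLIES (0 OR 0)) XOR 1) -> 1
  row 8 [1000]: (((0 XOR NOT 0) IMPLIES (1 OR 1)) XOR 0) -> 1
  row 9 [1001]: (((1 XOR NOT 1) IMPLIES (1 OR 1)) XOR 0) -> 1
  row 10 [1010]: (((0 XOR NOT 0) IMPLIES (1 OR 1)) XOR 0) -> 1
  row 11 [1011]: (((1 XOR NOT 1) IMPLIES (1 OR 1)) XOR 0) -> 1
  row 12 [1100]: (((0 XOR NOT 0) IMPLIES (1 OR 1)) XOR 1) -> 0
  row 13 [1101]: (((1 XOR NOT 1) IMPLIES (1 OR 1)) XOR 1) -> 0
  row 14 [1110]: (((0 XOR NOT 0) IMPLIES (1 OR 1)) XOR 1) -> 0
  row 15 [1111]: (((1 XOR NOT 1) IMPLIES (1 OR 1)) XOR 1) -> 0
Full result column, 4 rows per line (P1,P2 fixed per line; P3,P4 runs 00..11 left to right):
  rows 0-3 [P1,P2=00]: 0000  = hex 0
  rows 4-7 [P1,P2=01]: 1111  = hex F
  rows 8-11 [P1,P2=10]: 1111  = hex F
  rows 12-15 [P1,P2=11]: 0000  = hex 0
Output column (row 0 .. row 15) = 0000111111110000
Output column grouped in 4s = 0000 1111 1111 0000 = 0x0FF0
Convert to decimal digit by digit (value = value*16 + digit):
  0 -> 0
  0*16 + 15 (F) = 15
  15*16 + 15 (F) = 255
  255*16 + 0 = 4080
Decimal = 4080

4080


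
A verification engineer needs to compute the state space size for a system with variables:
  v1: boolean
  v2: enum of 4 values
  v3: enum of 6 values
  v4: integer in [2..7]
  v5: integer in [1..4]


State space = product of domain sizes of all variables.
Domain sizes:
  v1 (boolean): 2
  v2 (enum of 4 values): 4
  v3 (enum of 6 values): 6
  v4 (integer in [2..7]): 6
  v5 (integer in [1..4]): 4
Product = 2 * 4 * 6 * 6 * 4 = 1152

1152


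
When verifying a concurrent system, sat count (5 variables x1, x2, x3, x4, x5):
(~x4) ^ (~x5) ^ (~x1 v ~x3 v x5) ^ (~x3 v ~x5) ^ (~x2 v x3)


CNF with 5 clauses over 5 vars (32 assignments).
An assignment satisfies CNF iff every clause has >=1 true literal.
Check each row (bits = x1,x2,x3,x4,x5; clause T/F shown):
  row 0 [00000]: clauses=TTTTT -> 1
  row 1 [00001]: clauses=TFTTT -> 0
  row 2 [00010]: clauses=FTTTT -> 0
  row 3 [00011]: clauses=FFTTT -> 0
  row 4 [00100]: clauses=TTTTT -> 1
  row 5 [00101]: clauses=TFTFT -> 0
  row 6 [00110]: clauses=FTTTT -> 0
  row 7 [00111]: clauses=FFTFT -> 0
  row 8 [01000]: clauses=TTTTF -> 0
  row 9 [01001]: clauses=TFTTF -> 0
  row 10 [01010]: clauses=FTTTF -> 0
  row 11 [01011]: clauses=FFTTF -> 0
  row 12 [01100]: clauses=TTTTT -> 1
  row 13 [01101]: clauses=TFTFT -> 0
  row 14 [01110]: clauses=FTTTT -> 0
  row 15 [01111]: clauses=FFTFT -> 0
  row 16 [10000]: clauses=TTTTT -> 1
  row 17 [10001]: clauses=TFTTT -> 0
  row 18 [10010]: clauses=FTTTT -> 0
  row 19 [10011]: clauses=FFTTT -> 0
  row 20 [10100]: clauses=TTFTT -> 0
  row 21 [10101]: clauses=TFTFT -> 0
  row 22 [10110]: clauses=FTFTT -> 0
  row 23 [10111]: clauses=FFTFT -> 0
  row 24 [11000]: clauses=TTTTF -> 0
  row 25 [11001]: clauses=TFTTF -> 0
  row 26 [11010]: clauses=FTTTF -> 0
  row 27 [11011]: clauses=FFTTF -> 0
  row 28 [11100]: clauses=TTFTT -> 0
  row 29 [11101]: clauses=TFTFT -> 0
  row 30 [11110]: clauses=FTFTT -> 0
  row 31 [11111]: clauses=FFTFT -> 0
Full result column, 8 rows per line (x1,x2 fixed per line; x3,x4,x5 runs 000..111 left to right):
  rows 0-7 [x1,x2=00]: 10001000  (ones: 2)
  rows 8-15 [x1,x2=01]: 00001000  (ones: 1)
  rows 16-23 [x1,x2=10]: 10000000  (ones: 1)
  rows 24-31 [x1,x2=11]: 00000000  (ones: 0)
Satisfying assignments = 2+1+1+0 = 4

4


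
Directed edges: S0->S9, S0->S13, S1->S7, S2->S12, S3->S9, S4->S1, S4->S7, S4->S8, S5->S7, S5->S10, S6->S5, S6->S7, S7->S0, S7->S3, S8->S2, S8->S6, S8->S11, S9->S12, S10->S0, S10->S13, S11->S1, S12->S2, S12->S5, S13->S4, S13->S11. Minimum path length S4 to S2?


BFS layer-by-layer from S4:
  dist 0: {S4}
  dist 1: {S1, S7, S8}
  dist 2: {S0, S2, S3, S6, S11}
  -> S2 reached at distance 2
Shortest path length = 2

2


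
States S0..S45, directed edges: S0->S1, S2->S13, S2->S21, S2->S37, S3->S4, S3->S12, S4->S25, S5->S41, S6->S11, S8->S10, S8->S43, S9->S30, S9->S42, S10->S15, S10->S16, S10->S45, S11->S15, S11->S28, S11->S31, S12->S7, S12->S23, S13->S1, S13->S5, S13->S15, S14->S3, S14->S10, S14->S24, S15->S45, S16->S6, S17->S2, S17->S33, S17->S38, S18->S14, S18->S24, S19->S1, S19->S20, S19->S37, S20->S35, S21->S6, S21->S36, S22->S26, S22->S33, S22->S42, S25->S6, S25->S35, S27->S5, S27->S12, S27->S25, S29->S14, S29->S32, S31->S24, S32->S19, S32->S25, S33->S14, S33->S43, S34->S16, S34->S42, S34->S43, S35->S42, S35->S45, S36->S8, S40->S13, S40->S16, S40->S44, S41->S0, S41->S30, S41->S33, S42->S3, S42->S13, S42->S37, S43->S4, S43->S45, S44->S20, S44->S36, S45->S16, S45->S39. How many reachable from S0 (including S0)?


BFS from S0:
  layer 0: {S0}
  layer 1: {S1}
Reachable set: {S0, S1}
Count = 2

2


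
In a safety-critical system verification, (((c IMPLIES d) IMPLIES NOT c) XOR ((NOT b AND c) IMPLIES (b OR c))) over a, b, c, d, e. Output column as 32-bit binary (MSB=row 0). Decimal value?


Formula: (((c IMPLIES d) IMPLIES NOT c) XOR ((NOT b AND c) IMPLIES (b OR c))) over a, b, c, d, e (32 rows)
Evaluate each row (bits = a,b,c,d,e, MSB first):
  row 0 [00000]: (((0 IMPLIES 0) IMPLIES NOT 0) XOR ((NOT 0 AND 0) IMPLIES (0 OR 0))) -> 0
  row 1 [00001]: (((0 IMPLIES 0) IMPLIES NOT 0) XOR ((NOT 0 AND 0) IMPLIES (0 OR 0))) -> 0
  row 2 [00010]: (((0 IMPLIES 1) IMPLIES NOT 0) XOR ((NOT 0 AND 0) IMPLIES (0 OR 0))) -> 0
  row 3 [00011]: (((0 IMPLIES 1) IMPLIES NOT 0) XOR ((NOT 0 AND 0) IMPLIES (0 OR 0))) -> 0
  row 4 [00100]: (((1 IMPLIES 0) IMPLIES NOT 1) XOR ((NOT 0 AND 1) IMPLIES (0 OR 1))) -> 0
  row 5 [00101]: (((1 IMPLIES 0) IMPLIES NOT 1) XOR ((NOT 0 AND 1) IMPLIES (0 OR 1))) -> 0
  row 6 [00110]: (((1 IMPLIES 1) IMPLIES NOT 1) XOR ((NOT 0 AND 1) IMPLIES (0 OR 1))) -> 1
  row 7 [00111]: (((1 IMPLIES 1) IMPLIES NOT 1) XOR ((NOT 0 AND 1) IMPLIES (0 OR 1))) -> 1
  row 8 [01000]: (((0 IMPLIES 0) IMPLIES NOT 0) XOR ((NOT 1 AND 0) IMPLIES (1 OR 0))) -> 0
  row 9 [01001]: (((0 IMPLIES 0) IMPLIES NOT 0) XOR ((NOT 1 AND 0) IMPLIES (1 OR 0))) -> 0
  row 10 [01010]: (((0 IMPLIES 1) IMPLIES NOT 0) XOR ((NOT 1 AND 0) IMPLIES (1 OR 0))) -> 0
  row 11 [01011]: (((0 IMPLIES 1) IMPLIES NOT 0) XOR ((NOT 1 AND 0) IMPLIES (1 OR 0))) -> 0
  row 12 [01100]: (((1 IMPLIES 0) IMPLIES NOT 1) XOR ((NOT 1 AND 1) IMPLIES (1 OR 1))) -> 0
  row 13 [01101]: (((1 IMPLIES 0) IMPLIES NOT 1) XOR ((NOT 1 AND 1) IMPLIES (1 OR 1))) -> 0
  row 14 [01110]: (((1 IMPLIES 1) IMPLIES NOT 1) XOR ((NOT 1 AND 1) IMPLIES (1 OR 1))) -> 1
  row 15 [01111]: (((1 IMPLIES 1) IMPLIES NOT 1) XOR ((NOT 1 AND 1) IMPLIES (1 OR 1))) -> 1
  row 16 [10000]: (((0 IMPLIES 0) IMPLIES NOT 0) XOR ((NOT 0 AND 0) IMPLIES (0 OR 0))) -> 0
  row 17 [10001]: (((0 IMPLIES 0) IMPLIES NOT 0) XOR ((NOT 0 AND 0) IMPLIES (0 OR 0))) -> 0
  row 18 [10010]: (((0 IMPLIES 1) IMPLIES NOT 0) XOR ((NOT 0 AND 0) IMPLIES (0 OR 0))) -> 0
  row 19 [10011]: (((0 IMPLIES 1) IMPLIES NOT 0) XOR ((NOT 0 AND 0) IMPLIES (0 OR 0))) -> 0
  row 20 [10100]: (((1 IMPLIES 0) IMPLIES NOT 1) XOR ((NOT 0 AND 1) IMPLIES (0 OR 1))) -> 0
  row 21 [10101]: (((1 IMPLIES 0) IMPLIES NOT 1) XOR ((NOT 0 AND 1) IMPLIES (0 OR 1))) -> 0
  row 22 [10110]: (((1 IMPLIES 1) IMPLIES NOT 1) XOR ((NOT 0 AND 1) IMPLIES (0 OR 1))) -> 1
  row 23 [10111]: (((1 IMPLIES 1) IMPLIES NOT 1) XOR ((NOT 0 AND 1) IMPLIES (0 OR 1))) -> 1
  row 24 [11000]: (((0 IMPLIES 0) IMPLIES NOT 0) XOR ((NOT 1 AND 0) IMPLIES (1 OR 0))) -> 0
  row 25 [11001]: (((0 IMPLIES 0) IMPLIES NOT 0) XOR ((NOT 1 AND 0) IMPLIES (1 OR 0))) -> 0
  row 26 [11010]: (((0 IMPLIES 1) IMPLIES NOT 0) XOR ((NOT 1 AND 0) IMPLIES (1 OR 0))) -> 0
  row 27 [11011]: (((0 IMPLIES 1) IMPLIES NOT 0) XOR ((NOT 1 AND 0) IMPLIES (1 OR 0))) -> 0
  row 28 [11100]: (((1 IMPLIES 0) IMPLIES NOT 1) XOR ((NOT 1 AND 1) IMPLIES (1 OR 1))) -> 0
  row 29 [11101]: (((1 IMPLIES 0) IMPLIES NOT 1) XOR ((NOT 1 AND 1) IMPLIES (1 OR 1))) -> 0
  row 30 [11110]: (((1 IMPLIES 1) IMPLIES NOT 1) XOR ((NOT 1 AND 1) IMPLIES (1 OR 1))) -> 1
  row 31 [11111]: (((1 IMPLIES 1) IMPLIES NOT 1) XOR ((NOT 1 AND 1) IMPLIES (1 OR 1))) -> 1
Full result column, 4 rows per line (a,b,c fixed per line; d,e runs 00..11 left to right):
  rows 0-3 [a,b,c=000]: 0000  = hex 0
  rows 4-7 [a,b,c=001]: 0011  = hex 3
  rows 8-11 [a,b,c=010]: 0000  = hex 0
  rows 12-15 [a,b,c=011]: 0011  = hex 3
  rows 16-19 [a,b,c=100]: 0000  = hex 0
  rows 20-23 [a,b,c=101]: 0011  = hex 3
  rows 24-27 [a,b,c=110]: 0000  = hex 0
  rows 28-31 [a,b,c=111]: 0011  = hex 3
Output column (row 0 .. row 31) = 00000011000000110000001100000011
Output column grouped in 4s = 0000 0011 0000 0011 0000 0011 0000 0011 = 0x03030303
Convert to decimal digit by digit (value = value*16 + digit):
  0 -> 0
  0*16 + 3 = 3
  3*16 + 0 = 48
  48*16 + 3 = 771
  771*16 + 0 = 12336
  12336*16 + 3 = 197379
  197379*16 + 0 = 3158064
  3158064*16 + 3 = 50529027
Decimal = 50529027

50529027


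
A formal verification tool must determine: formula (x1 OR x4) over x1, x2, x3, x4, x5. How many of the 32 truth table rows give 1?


Formula: (x1 OR x4) over 5 vars (32 rows)
Evaluate each row (x1, x2, x3, x4, x5 as bits, MSB first):
  row 0 [00000]: (0 OR 0) -> 0
  row 1 [00001]: (0 OR 0) -> 0
  row 2 [00010]: (0 OR 1) -> 1
  row 3 [00011]: (0 OR 1) -> 1
  row 4 [00100]: (0 OR 0) -> 0
  row 5 [00101]: (0 OR 0) -> 0
  row 6 [00110]: (0 OR 1) -> 1
  row 7 [00111]: (0 OR 1) -> 1
  row 8 [01000]: (0 OR 0) -> 0
  row 9 [01001]: (0 OR 0) -> 0
  row 10 [01010]: (0 OR 1) -> 1
  row 11 [01011]: (0 OR 1) -> 1
  row 12 [01100]: (0 OR 0) -> 0
  row 13 [01101]: (0 OR 0) -> 0
  row 14 [01110]: (0 OR 1) -> 1
  row 15 [01111]: (0 OR 1) -> 1
  row 16 [10000]: (1 OR 0) -> 1
  row 17 [10001]: (1 OR 0) -> 1
  row 18 [10010]: (1 OR 1) -> 1
  row 19 [10011]: (1 OR 1) -> 1
  row 20 [10100]: (1 OR 0) -> 1
  row 21 [10101]: (1 OR 0) -> 1
  row 22 [10110]: (1 OR 1) -> 1
  row 23 [10111]: (1 OR 1) -> 1
  row 24 [11000]: (1 OR 0) -> 1
  row 25 [11001]: (1 OR 0) -> 1
  row 26 [11010]: (1 OR 1) -> 1
  row 27 [11011]: (1 OR 1) -> 1
  row 28 [11100]: (1 OR 0) -> 1
  row 29 [11101]: (1 OR 0) -> 1
  row 30 [11110]: (1 OR 1) -> 1
  row 31 [11111]: (1 OR 1) -> 1
Full result column, 8 rows per line (x1,x2 fixed per line; x3,x4,x5 runs 000..111 left to right):
  rows 0-7 [x1,x2=00]: 00110011  (ones: 4)
  rows 8-15 [x1,x2=01]: 00110011  (ones: 4)
  rows 16-23 [x1,x2=10]: 11111111  (ones: 8)
  rows 24-31 [x1,x2=11]: 11111111  (ones: 8)
Count of 1-rows = 4+4+8+8 = 24

24
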